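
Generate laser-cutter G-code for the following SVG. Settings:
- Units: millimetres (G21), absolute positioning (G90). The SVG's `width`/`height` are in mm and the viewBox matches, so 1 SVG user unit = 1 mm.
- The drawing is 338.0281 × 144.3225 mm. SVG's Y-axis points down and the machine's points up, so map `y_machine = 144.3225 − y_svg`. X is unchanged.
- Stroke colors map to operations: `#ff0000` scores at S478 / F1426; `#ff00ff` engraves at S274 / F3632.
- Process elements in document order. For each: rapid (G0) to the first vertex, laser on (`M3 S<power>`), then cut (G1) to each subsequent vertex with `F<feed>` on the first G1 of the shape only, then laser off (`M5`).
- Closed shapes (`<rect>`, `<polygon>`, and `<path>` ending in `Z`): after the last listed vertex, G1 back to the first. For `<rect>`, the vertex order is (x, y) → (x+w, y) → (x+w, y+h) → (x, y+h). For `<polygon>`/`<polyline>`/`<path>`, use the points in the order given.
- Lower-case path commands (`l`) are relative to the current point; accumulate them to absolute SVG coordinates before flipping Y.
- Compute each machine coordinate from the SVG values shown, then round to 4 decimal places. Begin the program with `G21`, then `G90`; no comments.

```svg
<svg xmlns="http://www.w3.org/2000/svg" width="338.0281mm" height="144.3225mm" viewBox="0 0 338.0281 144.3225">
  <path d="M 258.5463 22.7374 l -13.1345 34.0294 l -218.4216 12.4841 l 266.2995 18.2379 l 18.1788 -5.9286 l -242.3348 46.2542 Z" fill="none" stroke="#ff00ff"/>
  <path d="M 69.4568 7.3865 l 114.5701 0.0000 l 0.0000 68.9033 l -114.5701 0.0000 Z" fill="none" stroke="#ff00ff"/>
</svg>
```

G21
G90
G0 X258.5463 Y121.5851
M3 S274
G1 X245.4118 Y87.5557 F3632
G1 X26.9902 Y75.0716
G1 X293.2897 Y56.8337
G1 X311.4685 Y62.7623
G1 X69.1337 Y16.5081
G1 X258.5463 Y121.5851
M5
G0 X69.4568 Y136.9360
M3 S274
G1 X184.0269 Y136.9360 F3632
G1 X184.0269 Y68.0327
G1 X69.4568 Y68.0327
G1 X69.4568 Y136.9360
M5

1 u = 1 mm; y_m = 144.3225 − y.

[1] `<path>` closed polygon, #ff00ff→engrave S274 F3632: (258.5463,121.5851) → (245.4118,87.5557) → (26.9902,75.0716) → (293.2897,56.8337) → (311.4685,62.7623) → (69.1337,16.5081) → (258.5463,121.5851) (closed)

[2] `<path>` rectangle, #ff00ff→engrave S274 F3632: (69.4568,136.9360) → (184.0269,136.9360) → (184.0269,68.0327) → (69.4568,68.0327) → (69.4568,136.9360) (closed)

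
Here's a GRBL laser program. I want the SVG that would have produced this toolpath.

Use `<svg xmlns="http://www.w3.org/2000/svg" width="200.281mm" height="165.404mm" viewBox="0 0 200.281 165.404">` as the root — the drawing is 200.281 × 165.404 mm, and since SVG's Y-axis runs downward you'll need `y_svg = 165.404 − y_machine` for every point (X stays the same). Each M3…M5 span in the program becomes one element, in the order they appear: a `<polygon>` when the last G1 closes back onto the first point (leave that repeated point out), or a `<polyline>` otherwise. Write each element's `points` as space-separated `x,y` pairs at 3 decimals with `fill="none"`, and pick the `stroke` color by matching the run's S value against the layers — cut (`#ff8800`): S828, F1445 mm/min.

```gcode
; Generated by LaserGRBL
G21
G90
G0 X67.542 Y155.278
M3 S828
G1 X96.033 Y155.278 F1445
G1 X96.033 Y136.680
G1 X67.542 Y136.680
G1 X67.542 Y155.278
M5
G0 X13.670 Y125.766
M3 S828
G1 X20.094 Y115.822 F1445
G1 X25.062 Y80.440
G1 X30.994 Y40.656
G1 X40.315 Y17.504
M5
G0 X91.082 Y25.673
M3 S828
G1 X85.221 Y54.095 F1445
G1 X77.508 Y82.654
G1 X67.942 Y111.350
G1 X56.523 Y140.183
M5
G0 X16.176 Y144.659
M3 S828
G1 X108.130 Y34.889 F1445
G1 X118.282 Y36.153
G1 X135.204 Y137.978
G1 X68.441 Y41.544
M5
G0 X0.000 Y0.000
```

<svg xmlns="http://www.w3.org/2000/svg" width="200.281mm" height="165.404mm" viewBox="0 0 200.281 165.404">
  <polygon points="67.542,10.126 96.033,10.126 96.033,28.724 67.542,28.724" fill="none" stroke="#ff8800"/>
  <polyline points="13.670,39.638 20.094,49.582 25.062,84.964 30.994,124.748 40.315,147.900" fill="none" stroke="#ff8800"/>
  <polyline points="91.082,139.731 85.221,111.309 77.508,82.750 67.942,54.054 56.523,25.221" fill="none" stroke="#ff8800"/>
  <polyline points="16.176,20.745 108.130,130.515 118.282,129.251 135.204,27.426 68.441,123.860" fill="none" stroke="#ff8800"/>
</svg>

y_svg = 165.404 − y_m. Every run uses S828, so all elements get stroke `#ff8800` (cut).

[1] closed run; points: 67.542,10.126 96.033,10.126 96.033,28.724 67.542,28.724

[2] open run; points: 13.670,39.638 20.094,49.582 25.062,84.964 30.994,124.748 40.315,147.900

[3] open run; points: 91.082,139.731 85.221,111.309 77.508,82.750 67.942,54.054 56.523,25.221

[4] open run; points: 16.176,20.745 108.130,130.515 118.282,129.251 135.204,27.426 68.441,123.860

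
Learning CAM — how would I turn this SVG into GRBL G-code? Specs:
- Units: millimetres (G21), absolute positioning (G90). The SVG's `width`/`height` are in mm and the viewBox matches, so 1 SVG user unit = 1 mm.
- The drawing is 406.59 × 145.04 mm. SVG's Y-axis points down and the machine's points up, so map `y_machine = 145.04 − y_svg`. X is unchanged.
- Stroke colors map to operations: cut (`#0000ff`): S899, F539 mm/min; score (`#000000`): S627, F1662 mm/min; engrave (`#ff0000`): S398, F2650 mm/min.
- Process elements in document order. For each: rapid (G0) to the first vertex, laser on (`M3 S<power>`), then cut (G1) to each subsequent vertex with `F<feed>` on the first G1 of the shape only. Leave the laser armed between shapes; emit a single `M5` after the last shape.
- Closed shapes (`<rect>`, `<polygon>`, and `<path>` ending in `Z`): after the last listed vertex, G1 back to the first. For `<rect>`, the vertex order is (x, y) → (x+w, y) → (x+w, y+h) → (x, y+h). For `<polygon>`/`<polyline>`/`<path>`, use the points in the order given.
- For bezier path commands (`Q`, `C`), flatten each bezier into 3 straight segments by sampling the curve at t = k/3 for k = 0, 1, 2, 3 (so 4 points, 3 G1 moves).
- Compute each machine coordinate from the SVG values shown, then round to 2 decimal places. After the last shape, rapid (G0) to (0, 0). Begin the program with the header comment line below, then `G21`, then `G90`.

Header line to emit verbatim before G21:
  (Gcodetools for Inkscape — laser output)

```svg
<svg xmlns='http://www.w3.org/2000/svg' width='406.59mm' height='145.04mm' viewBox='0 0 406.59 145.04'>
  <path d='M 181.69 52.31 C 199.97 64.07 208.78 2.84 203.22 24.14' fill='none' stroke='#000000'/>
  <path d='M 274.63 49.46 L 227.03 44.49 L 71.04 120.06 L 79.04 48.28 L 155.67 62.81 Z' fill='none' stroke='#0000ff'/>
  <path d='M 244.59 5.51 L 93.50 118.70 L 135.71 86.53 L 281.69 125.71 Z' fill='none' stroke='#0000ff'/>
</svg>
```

1 u = 1 mm; y_m = 145.04 − y.

[1] `<path>` cubic bezier, #000000→score S627 F1662: (181.69,92.73) → (196.63,99.54) → (204.17,120.45) → (203.22,120.90)

[2] `<path>` closed polygon, #0000ff→cut S899 F539: (274.63,95.58) → (227.03,100.55) → (71.04,24.98) → (79.04,96.76) → (155.67,82.23) → (274.63,95.58) (closed)

[3] `<path>` closed polygon, #0000ff→cut S899 F539: (244.59,139.53) → (93.50,26.34) → (135.71,58.51) → (281.69,19.33) → (244.59,139.53) (closed)

(Gcodetools for Inkscape — laser output)
G21
G90
G0 X181.69 Y92.73
M3 S627
G1 X196.63 Y99.54 F1662
G1 X204.17 Y120.45
G1 X203.22 Y120.90
G0 X274.63 Y95.58
M3 S899
G1 X227.03 Y100.55 F539
G1 X71.04 Y24.98
G1 X79.04 Y96.76
G1 X155.67 Y82.23
G1 X274.63 Y95.58
G0 X244.59 Y139.53
M3 S899
G1 X93.50 Y26.34 F539
G1 X135.71 Y58.51
G1 X281.69 Y19.33
G1 X244.59 Y139.53
M5
G0 X0.00 Y0.00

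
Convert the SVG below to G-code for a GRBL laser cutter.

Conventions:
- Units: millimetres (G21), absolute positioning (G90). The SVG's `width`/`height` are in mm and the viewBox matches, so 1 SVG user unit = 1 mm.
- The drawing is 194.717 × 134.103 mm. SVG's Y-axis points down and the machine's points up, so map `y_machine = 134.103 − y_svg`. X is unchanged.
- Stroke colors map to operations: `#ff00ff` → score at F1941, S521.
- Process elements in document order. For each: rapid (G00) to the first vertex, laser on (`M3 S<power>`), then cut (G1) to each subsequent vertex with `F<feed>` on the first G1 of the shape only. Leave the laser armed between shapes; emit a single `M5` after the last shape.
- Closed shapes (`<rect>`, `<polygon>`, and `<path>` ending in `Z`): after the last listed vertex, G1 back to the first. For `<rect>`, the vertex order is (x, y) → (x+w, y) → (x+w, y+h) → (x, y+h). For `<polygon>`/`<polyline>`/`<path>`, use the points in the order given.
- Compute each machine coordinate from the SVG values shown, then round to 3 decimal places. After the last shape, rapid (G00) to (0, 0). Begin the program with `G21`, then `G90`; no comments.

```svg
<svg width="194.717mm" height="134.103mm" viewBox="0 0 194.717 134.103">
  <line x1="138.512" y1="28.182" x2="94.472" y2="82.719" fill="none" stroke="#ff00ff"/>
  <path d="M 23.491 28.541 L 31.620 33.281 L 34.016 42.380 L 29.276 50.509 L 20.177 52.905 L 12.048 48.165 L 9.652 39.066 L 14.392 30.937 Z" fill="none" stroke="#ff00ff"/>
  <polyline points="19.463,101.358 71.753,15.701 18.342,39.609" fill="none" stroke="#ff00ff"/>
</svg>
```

G21
G90
G00 X138.512 Y105.921
M3 S521
G1 X94.472 Y51.384 F1941
G00 X23.491 Y105.562
M3 S521
G1 X31.620 Y100.822 F1941
G1 X34.016 Y91.723
G1 X29.276 Y83.594
G1 X20.177 Y81.198
G1 X12.048 Y85.938
G1 X9.652 Y95.037
G1 X14.392 Y103.166
G1 X23.491 Y105.562
G00 X19.463 Y32.745
M3 S521
G1 X71.753 Y118.402 F1941
G1 X18.342 Y94.494
M5
G00 X0.000 Y0.000

1 u = 1 mm; y_m = 134.103 − y.

[1] `<line>` line segment, #ff00ff→score S521 F1941: (138.512,105.921) → (94.472,51.384)

[2] `<path>` regular polygon, #ff00ff→score S521 F1941: (23.491,105.562) → (31.620,100.822) → (34.016,91.723) → (29.276,83.594) → (20.177,81.198) → (12.048,85.938) → (9.652,95.037) → (14.392,103.166) → (23.491,105.562) (closed)

[3] `<polyline>` open polyline, #ff00ff→score S521 F1941: (19.463,32.745) → (71.753,118.402) → (18.342,94.494)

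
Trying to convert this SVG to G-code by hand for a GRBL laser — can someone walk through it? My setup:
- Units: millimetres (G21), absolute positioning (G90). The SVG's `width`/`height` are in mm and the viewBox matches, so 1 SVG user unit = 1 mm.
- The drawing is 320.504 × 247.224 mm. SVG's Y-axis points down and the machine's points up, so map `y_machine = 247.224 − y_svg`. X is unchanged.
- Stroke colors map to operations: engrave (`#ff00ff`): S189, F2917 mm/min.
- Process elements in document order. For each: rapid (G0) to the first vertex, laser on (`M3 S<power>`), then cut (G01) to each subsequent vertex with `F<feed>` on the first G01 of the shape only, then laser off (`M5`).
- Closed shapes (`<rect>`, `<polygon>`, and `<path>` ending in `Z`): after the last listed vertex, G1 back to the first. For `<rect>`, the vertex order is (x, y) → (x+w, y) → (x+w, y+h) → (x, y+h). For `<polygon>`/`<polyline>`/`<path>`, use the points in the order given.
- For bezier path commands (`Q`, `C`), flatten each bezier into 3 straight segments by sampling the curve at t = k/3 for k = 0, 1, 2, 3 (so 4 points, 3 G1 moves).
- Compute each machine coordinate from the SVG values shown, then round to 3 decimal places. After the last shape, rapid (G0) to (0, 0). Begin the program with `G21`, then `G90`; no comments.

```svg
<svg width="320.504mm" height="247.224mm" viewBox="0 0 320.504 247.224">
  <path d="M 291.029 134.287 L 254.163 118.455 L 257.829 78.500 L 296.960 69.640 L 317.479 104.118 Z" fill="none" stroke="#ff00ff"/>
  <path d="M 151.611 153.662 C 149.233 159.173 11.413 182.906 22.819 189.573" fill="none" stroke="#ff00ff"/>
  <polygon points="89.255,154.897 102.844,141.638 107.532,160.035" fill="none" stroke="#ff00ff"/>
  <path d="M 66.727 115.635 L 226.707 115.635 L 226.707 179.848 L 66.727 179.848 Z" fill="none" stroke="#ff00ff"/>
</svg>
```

G21
G90
G0 X291.029 Y112.937
M3 S189
G01 X254.163 Y128.769 F2917
G01 X257.829 Y168.724
G01 X296.960 Y177.584
G01 X317.479 Y143.106
G01 X291.029 Y112.937
M5
G0 X151.611 Y93.562
M3 S189
G01 X114.629 Y83.284 F2917
G01 X50.612 Y68.700
G01 X22.819 Y57.651
M5
G0 X89.255 Y92.327
M3 S189
G01 X102.844 Y105.586 F2917
G01 X107.532 Y87.189
G01 X89.255 Y92.327
M5
G0 X66.727 Y131.589
M3 S189
G01 X226.707 Y131.589 F2917
G01 X226.707 Y67.376
G01 X66.727 Y67.376
G01 X66.727 Y131.589
M5
G0 X0.000 Y0.000

1 u = 1 mm; y_m = 247.224 − y.

[1] `<path>` regular polygon, #ff00ff→engrave S189 F2917: (291.029,112.937) → (254.163,128.769) → (257.829,168.724) → (296.960,177.584) → (317.479,143.106) → (291.029,112.937) (closed)

[2] `<path>` cubic bezier, #ff00ff→engrave S189 F2917: (151.611,93.562) → (114.629,83.284) → (50.612,68.700) → (22.819,57.651)

[3] `<polygon>` regular polygon, #ff00ff→engrave S189 F2917: (89.255,92.327) → (102.844,105.586) → (107.532,87.189) → (89.255,92.327) (closed)

[4] `<path>` rectangle, #ff00ff→engrave S189 F2917: (66.727,131.589) → (226.707,131.589) → (226.707,67.376) → (66.727,67.376) → (66.727,131.589) (closed)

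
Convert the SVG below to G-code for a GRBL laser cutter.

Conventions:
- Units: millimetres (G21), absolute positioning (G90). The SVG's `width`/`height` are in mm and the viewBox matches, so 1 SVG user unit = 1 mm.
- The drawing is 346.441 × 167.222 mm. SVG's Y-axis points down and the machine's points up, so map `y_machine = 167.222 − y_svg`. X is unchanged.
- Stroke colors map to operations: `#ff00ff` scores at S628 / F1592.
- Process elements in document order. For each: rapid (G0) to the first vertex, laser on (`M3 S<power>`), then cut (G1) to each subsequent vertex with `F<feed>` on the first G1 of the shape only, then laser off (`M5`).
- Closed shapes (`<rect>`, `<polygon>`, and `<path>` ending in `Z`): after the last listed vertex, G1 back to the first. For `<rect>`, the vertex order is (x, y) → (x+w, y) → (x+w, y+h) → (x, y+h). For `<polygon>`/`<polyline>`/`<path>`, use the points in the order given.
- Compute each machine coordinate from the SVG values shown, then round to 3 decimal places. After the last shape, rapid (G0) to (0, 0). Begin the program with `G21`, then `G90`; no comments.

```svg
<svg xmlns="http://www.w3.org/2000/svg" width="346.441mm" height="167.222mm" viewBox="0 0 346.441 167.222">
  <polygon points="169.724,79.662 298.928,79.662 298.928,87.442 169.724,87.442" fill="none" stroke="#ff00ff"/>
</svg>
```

Since the viewBox matches the mm dimensions, user units are millimetres directly. The only transform is the Y-flip y_m = 167.222 − y_svg.

Shape 1 is a rectangle drawn with `<polygon>`. Its stroke #ff00ff means score at S628, F1592. After flipping Y the toolpath is (169.724,87.560) → (298.928,87.560) → (298.928,79.780) → (169.724,79.780) → (169.724,87.560), returning to the start.

G21
G90
G0 X169.724 Y87.560
M3 S628
G1 X298.928 Y87.560 F1592
G1 X298.928 Y79.780
G1 X169.724 Y79.780
G1 X169.724 Y87.560
M5
G0 X0.000 Y0.000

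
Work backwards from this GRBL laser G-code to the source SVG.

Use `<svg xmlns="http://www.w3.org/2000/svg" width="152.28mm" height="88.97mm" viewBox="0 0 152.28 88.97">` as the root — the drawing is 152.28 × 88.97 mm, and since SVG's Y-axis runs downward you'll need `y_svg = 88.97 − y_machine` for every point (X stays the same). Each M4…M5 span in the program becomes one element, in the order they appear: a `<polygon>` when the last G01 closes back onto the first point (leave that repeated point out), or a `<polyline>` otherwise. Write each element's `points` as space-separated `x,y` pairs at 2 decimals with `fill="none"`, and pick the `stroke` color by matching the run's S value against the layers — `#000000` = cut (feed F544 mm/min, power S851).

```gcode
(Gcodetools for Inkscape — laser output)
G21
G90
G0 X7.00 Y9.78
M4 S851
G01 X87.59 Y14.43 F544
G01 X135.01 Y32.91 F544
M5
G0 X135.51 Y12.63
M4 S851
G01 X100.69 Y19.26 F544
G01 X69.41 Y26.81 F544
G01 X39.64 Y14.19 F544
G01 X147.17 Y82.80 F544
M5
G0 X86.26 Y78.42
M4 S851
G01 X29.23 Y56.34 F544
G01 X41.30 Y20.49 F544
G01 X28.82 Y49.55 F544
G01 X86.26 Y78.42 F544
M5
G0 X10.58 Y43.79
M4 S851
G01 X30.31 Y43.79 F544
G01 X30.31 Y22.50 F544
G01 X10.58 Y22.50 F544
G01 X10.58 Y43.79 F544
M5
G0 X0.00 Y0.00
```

<svg xmlns="http://www.w3.org/2000/svg" width="152.28mm" height="88.97mm" viewBox="0 0 152.28 88.97">
  <polyline points="7.00,79.19 87.59,74.54 135.01,56.06" fill="none" stroke="#000000"/>
  <polyline points="135.51,76.34 100.69,69.71 69.41,62.16 39.64,74.78 147.17,6.17" fill="none" stroke="#000000"/>
  <polygon points="86.26,10.55 29.23,32.63 41.30,68.48 28.82,39.42" fill="none" stroke="#000000"/>
  <polygon points="10.58,45.18 30.31,45.18 30.31,66.47 10.58,66.47" fill="none" stroke="#000000"/>
</svg>

y_svg = 88.97 − y_m. Every run uses S851, so all elements get stroke `#000000` (cut).

[1] open run; points: 7.00,79.19 87.59,74.54 135.01,56.06

[2] open run; points: 135.51,76.34 100.69,69.71 69.41,62.16 39.64,74.78 147.17,6.17

[3] closed run; points: 86.26,10.55 29.23,32.63 41.30,68.48 28.82,39.42

[4] closed run; points: 10.58,45.18 30.31,45.18 30.31,66.47 10.58,66.47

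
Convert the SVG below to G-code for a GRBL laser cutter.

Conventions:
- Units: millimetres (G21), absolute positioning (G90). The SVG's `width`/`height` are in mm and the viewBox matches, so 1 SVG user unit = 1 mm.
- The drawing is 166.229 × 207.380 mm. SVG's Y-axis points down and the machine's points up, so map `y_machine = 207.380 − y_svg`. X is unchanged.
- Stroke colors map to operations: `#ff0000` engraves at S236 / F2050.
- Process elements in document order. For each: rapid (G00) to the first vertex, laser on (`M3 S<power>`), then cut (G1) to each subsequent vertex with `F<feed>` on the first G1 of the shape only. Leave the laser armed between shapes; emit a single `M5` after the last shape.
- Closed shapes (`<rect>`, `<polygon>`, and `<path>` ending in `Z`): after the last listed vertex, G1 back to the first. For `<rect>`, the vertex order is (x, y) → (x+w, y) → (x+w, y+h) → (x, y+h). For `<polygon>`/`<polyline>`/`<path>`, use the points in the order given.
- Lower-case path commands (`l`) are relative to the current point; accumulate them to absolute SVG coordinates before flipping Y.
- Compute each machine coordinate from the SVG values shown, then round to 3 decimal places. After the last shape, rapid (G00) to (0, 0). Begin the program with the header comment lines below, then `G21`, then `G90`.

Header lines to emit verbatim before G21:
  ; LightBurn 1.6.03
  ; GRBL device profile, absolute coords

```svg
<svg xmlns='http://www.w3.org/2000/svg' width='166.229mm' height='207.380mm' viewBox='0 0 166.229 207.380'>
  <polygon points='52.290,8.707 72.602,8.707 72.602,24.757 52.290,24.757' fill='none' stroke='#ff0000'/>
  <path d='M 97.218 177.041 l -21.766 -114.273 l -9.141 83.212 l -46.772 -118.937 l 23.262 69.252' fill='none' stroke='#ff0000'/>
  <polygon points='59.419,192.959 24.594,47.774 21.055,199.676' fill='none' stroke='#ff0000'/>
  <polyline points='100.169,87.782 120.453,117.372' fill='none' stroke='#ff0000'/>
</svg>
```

; LightBurn 1.6.03
; GRBL device profile, absolute coords
G21
G90
G00 X52.290 Y198.673
M3 S236
G1 X72.602 Y198.673 F2050
G1 X72.602 Y182.623
G1 X52.290 Y182.623
G1 X52.290 Y198.673
G00 X97.218 Y30.339
M3 S236
G1 X75.452 Y144.612 F2050
G1 X66.311 Y61.400
G1 X19.539 Y180.337
G1 X42.801 Y111.085
G00 X59.419 Y14.421
M3 S236
G1 X24.594 Y159.606 F2050
G1 X21.055 Y7.704
G1 X59.419 Y14.421
G00 X100.169 Y119.598
M3 S236
G1 X120.453 Y90.008 F2050
M5
G00 X0.000 Y0.000

Since the viewBox matches the mm dimensions, user units are millimetres directly. The only transform is the Y-flip y_m = 207.380 − y_svg.

Shape 1 is a rectangle drawn with `<polygon>`. Its stroke #ff0000 means engrave at S236, F2050. After flipping Y the toolpath is (52.290,198.673) → (72.602,198.673) → (72.602,182.623) → (52.290,182.623) → (52.290,198.673), returning to the start.

Shape 2 is a open polyline drawn with `<path>`. Its stroke #ff0000 means engrave at S236, F2050. After flipping Y the toolpath is (97.218,30.339) → (75.452,144.612) → (66.311,61.400) → (19.539,180.337) → (42.801,111.085).

Shape 3 is a closed polygon drawn with `<polygon>`. Its stroke #ff0000 means engrave at S236, F2050. After flipping Y the toolpath is (59.419,14.421) → (24.594,159.606) → (21.055,7.704) → (59.419,14.421), returning to the start.

Shape 4 is a line segment drawn with `<polyline>`. Its stroke #ff0000 means engrave at S236, F2050. After flipping Y the toolpath is (100.169,119.598) → (120.453,90.008).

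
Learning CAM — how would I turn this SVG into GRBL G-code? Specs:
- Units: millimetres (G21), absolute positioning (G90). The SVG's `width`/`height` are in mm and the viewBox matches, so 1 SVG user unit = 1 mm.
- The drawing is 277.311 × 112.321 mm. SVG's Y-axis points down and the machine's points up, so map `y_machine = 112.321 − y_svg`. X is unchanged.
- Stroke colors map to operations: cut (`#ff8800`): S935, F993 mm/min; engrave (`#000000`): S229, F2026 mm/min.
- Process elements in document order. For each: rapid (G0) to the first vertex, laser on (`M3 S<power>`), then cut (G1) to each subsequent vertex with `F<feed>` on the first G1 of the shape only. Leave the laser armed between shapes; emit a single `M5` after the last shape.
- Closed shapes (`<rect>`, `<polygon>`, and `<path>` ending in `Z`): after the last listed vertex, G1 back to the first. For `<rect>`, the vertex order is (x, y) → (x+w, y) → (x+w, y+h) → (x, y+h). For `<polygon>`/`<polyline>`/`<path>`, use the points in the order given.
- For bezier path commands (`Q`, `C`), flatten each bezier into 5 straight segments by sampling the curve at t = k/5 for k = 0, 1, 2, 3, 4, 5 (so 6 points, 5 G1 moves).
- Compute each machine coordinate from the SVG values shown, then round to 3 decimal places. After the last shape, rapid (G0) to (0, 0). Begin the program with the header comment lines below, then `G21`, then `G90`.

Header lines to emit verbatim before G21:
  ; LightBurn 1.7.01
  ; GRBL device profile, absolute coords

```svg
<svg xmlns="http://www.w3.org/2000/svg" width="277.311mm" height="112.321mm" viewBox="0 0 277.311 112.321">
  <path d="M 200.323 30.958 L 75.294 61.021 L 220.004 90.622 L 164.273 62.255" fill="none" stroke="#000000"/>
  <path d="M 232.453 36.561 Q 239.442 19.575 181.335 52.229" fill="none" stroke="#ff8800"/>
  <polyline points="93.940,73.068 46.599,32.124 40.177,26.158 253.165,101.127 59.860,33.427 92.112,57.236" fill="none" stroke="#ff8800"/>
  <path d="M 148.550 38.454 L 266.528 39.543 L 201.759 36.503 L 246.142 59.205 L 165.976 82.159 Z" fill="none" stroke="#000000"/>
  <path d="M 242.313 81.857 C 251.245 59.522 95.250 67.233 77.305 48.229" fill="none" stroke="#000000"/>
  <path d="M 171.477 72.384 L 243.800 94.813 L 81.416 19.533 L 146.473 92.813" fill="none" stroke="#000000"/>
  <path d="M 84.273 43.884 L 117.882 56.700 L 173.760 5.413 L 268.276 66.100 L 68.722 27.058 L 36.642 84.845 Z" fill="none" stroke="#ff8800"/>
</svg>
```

; LightBurn 1.7.01
; GRBL device profile, absolute coords
G21
G90
G0 X200.323 Y81.363
M3 S229
G1 X75.294 Y51.300 F2026
G1 X220.004 Y21.699
G1 X164.273 Y50.066
G0 X232.453 Y75.760
M3 S935
G1 X232.645 Y80.569 F993
G1 X227.629 Y81.406
G1 X217.405 Y78.273
G1 X201.974 Y71.168
G1 X181.335 Y60.092
G0 X93.940 Y39.253
M3 S935
G1 X46.599 Y80.197 F993
G1 X40.177 Y86.163
G1 X253.165 Y11.194
G1 X59.860 Y78.894
G1 X92.112 Y55.085
G0 X148.550 Y73.867
M3 S229
G1 X266.528 Y72.778 F2026
G1 X201.759 Y75.818
G1 X246.142 Y53.116
G1 X165.976 Y30.162
G1 X148.550 Y73.867
G0 X242.313 Y30.464
M3 S229
G1 X230.305 Y40.714 F2026
G1 X193.257 Y46.477
G1 X145.712 Y50.478
G1 X102.214 Y55.441
G1 X77.305 Y64.092
G0 X171.477 Y39.937
M3 S229
G1 X243.800 Y17.508 F2026
G1 X81.416 Y92.788
G1 X146.473 Y19.508
G0 X84.273 Y68.437
M3 S935
G1 X117.882 Y55.621 F993
G1 X173.760 Y106.908
G1 X268.276 Y46.221
G1 X68.722 Y85.263
G1 X36.642 Y27.476
G1 X84.273 Y68.437
M5
G0 X0.000 Y0.000

1 u = 1 mm; y_m = 112.321 − y.

[1] `<path>` open polyline, #000000→engrave S229 F2026: (200.323,81.363) → (75.294,51.300) → (220.004,21.699) → (164.273,50.066)

[2] `<path>` quadratic bezier, #ff8800→cut S935 F993: (232.453,75.760) → (232.645,80.569) → (227.629,81.406) → (217.405,78.273) → (201.974,71.168) → (181.335,60.092)

[3] `<polyline>` open polyline, #ff8800→cut S935 F993: (93.940,39.253) → (46.599,80.197) → (40.177,86.163) → (253.165,11.194) → (59.860,78.894) → (92.112,55.085)

[4] `<path>` closed polygon, #000000→engrave S229 F2026: (148.550,73.867) → (266.528,72.778) → (201.759,75.818) → (246.142,53.116) → (165.976,30.162) → (148.550,73.867) (closed)

[5] `<path>` cubic bezier, #000000→engrave S229 F2026: (242.313,30.464) → (230.305,40.714) → (193.257,46.477) → (145.712,50.478) → (102.214,55.441) → (77.305,64.092)

[6] `<path>` open polyline, #000000→engrave S229 F2026: (171.477,39.937) → (243.800,17.508) → (81.416,92.788) → (146.473,19.508)

[7] `<path>` closed polygon, #ff8800→cut S935 F993: (84.273,68.437) → (117.882,55.621) → (173.760,106.908) → (268.276,46.221) → (68.722,85.263) → (36.642,27.476) → (84.273,68.437) (closed)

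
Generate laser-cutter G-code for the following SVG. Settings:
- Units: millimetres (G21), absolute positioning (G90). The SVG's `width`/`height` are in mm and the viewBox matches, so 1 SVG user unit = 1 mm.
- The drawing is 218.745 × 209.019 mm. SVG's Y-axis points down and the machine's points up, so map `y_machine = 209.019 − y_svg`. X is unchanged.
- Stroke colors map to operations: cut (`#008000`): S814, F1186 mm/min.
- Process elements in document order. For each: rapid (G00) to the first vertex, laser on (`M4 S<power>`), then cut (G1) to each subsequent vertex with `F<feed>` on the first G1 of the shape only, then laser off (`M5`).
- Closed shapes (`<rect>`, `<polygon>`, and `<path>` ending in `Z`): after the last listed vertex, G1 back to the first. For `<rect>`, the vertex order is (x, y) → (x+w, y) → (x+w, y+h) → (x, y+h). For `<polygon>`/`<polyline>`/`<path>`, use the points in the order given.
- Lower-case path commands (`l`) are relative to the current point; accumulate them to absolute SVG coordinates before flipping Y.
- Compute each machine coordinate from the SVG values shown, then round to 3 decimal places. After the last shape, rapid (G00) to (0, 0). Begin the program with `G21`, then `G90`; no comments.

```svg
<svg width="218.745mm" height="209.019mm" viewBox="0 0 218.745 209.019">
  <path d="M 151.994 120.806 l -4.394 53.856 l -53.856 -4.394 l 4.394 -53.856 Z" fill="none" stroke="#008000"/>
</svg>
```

G21
G90
G00 X151.994 Y88.213
M4 S814
G1 X147.600 Y34.357 F1186
G1 X93.744 Y38.751
G1 X98.138 Y92.607
G1 X151.994 Y88.213
M5
G00 X0.000 Y0.000

viewBox `0 0 218.745 209.019` with mm width/height → 1 unit = 1 mm. Flip: y_m = 209.019 − y_svg.

**Shape 1** — `<path>` regular polygon, stroke `#008000` → cut (S814, F1186). Machine vertices: (151.994,88.213) → (147.600,34.357) → (93.744,38.751) → (98.138,92.607) → (151.994,88.213). Closed: final G1 returns to the first vertex.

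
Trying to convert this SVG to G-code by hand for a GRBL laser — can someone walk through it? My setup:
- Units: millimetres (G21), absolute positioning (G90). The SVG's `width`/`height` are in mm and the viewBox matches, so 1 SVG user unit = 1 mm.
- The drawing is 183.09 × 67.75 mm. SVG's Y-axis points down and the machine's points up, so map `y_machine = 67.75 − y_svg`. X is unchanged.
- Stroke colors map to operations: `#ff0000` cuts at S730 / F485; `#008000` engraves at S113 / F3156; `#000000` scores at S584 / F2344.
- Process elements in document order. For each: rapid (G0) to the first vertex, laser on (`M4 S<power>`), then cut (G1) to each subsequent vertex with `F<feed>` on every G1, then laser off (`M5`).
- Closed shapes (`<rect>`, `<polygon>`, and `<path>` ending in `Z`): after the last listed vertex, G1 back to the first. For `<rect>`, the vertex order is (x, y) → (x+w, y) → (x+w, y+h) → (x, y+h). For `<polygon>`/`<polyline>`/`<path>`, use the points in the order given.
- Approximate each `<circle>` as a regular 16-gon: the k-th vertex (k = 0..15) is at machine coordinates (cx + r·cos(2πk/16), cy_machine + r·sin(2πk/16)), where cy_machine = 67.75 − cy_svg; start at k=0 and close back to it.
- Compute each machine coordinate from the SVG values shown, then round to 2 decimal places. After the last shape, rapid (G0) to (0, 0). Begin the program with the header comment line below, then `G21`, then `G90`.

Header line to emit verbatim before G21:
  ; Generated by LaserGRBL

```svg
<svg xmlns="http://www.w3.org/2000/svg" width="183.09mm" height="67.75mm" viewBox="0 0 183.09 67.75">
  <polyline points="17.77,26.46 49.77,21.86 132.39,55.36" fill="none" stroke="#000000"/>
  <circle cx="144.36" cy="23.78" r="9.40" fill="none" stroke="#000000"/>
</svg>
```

1 u = 1 mm; y_m = 67.75 − y.

[1] `<polyline>` open polyline, #000000→score S584 F2344: (17.77,41.29) → (49.77,45.89) → (132.39,12.39)

[2] `<circle>` circle, #000000→score S584 F2344: (153.76,43.97) → (153.04,47.57) → (151.01,50.62) → (147.96,52.65) → (144.36,53.37) → (140.76,52.65) → (137.71,50.62) → (135.68,47.57) → (134.96,43.97) → (135.68,40.37) → (137.71,37.32) → (140.76,35.29) → (144.36,34.57) → (147.96,35.29) → (151.01,37.32) → (153.04,40.37) → (153.76,43.97) (closed)

; Generated by LaserGRBL
G21
G90
G0 X17.77 Y41.29
M4 S584
G1 X49.77 Y45.89 F2344
G1 X132.39 Y12.39 F2344
M5
G0 X153.76 Y43.97
M4 S584
G1 X153.04 Y47.57 F2344
G1 X151.01 Y50.62 F2344
G1 X147.96 Y52.65 F2344
G1 X144.36 Y53.37 F2344
G1 X140.76 Y52.65 F2344
G1 X137.71 Y50.62 F2344
G1 X135.68 Y47.57 F2344
G1 X134.96 Y43.97 F2344
G1 X135.68 Y40.37 F2344
G1 X137.71 Y37.32 F2344
G1 X140.76 Y35.29 F2344
G1 X144.36 Y34.57 F2344
G1 X147.96 Y35.29 F2344
G1 X151.01 Y37.32 F2344
G1 X153.04 Y40.37 F2344
G1 X153.76 Y43.97 F2344
M5
G0 X0.00 Y0.00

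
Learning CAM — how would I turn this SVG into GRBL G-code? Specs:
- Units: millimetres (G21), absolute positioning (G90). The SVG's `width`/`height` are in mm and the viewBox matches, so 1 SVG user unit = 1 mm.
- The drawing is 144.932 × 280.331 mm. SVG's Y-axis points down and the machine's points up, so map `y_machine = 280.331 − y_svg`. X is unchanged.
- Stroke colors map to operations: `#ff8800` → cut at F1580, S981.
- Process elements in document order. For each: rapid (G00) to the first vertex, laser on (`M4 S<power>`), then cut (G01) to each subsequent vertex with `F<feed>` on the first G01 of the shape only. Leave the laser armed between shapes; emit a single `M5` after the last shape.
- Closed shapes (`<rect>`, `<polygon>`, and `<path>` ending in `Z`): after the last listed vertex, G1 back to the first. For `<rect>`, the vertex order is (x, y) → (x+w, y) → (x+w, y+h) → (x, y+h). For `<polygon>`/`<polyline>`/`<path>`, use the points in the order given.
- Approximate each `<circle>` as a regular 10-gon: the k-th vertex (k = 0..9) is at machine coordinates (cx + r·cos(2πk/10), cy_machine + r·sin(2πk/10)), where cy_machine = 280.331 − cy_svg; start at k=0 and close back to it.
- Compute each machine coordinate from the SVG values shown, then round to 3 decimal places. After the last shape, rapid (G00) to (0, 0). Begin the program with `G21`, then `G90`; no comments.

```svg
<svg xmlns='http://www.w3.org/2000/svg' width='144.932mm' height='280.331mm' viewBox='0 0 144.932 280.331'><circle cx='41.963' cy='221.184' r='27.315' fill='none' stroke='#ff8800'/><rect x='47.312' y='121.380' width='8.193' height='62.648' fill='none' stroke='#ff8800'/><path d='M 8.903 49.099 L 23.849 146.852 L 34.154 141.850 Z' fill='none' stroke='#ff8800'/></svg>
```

1 u = 1 mm; y_m = 280.331 − y.

[1] `<circle>` circle, #ff8800→cut S981 F1580: (69.278,59.147) → (64.061,75.202) → (50.404,85.125) → (33.522,85.125) → (19.865,75.202) → (14.648,59.147) → (19.865,43.092) → (33.522,33.169) → (50.404,33.169) → (64.061,43.092) → (69.278,59.147) (closed)

[2] `<rect>` rectangle, #ff8800→cut S981 F1580: (47.312,158.951) → (55.505,158.951) → (55.505,96.303) → (47.312,96.303) → (47.312,158.951) (closed)

[3] `<path>` closed polygon, #ff8800→cut S981 F1580: (8.903,231.232) → (23.849,133.479) → (34.154,138.481) → (8.903,231.232) (closed)

G21
G90
G00 X69.278 Y59.147
M4 S981
G01 X64.061 Y75.202 F1580
G01 X50.404 Y85.125
G01 X33.522 Y85.125
G01 X19.865 Y75.202
G01 X14.648 Y59.147
G01 X19.865 Y43.092
G01 X33.522 Y33.169
G01 X50.404 Y33.169
G01 X64.061 Y43.092
G01 X69.278 Y59.147
G00 X47.312 Y158.951
M4 S981
G01 X55.505 Y158.951 F1580
G01 X55.505 Y96.303
G01 X47.312 Y96.303
G01 X47.312 Y158.951
G00 X8.903 Y231.232
M4 S981
G01 X23.849 Y133.479 F1580
G01 X34.154 Y138.481
G01 X8.903 Y231.232
M5
G00 X0.000 Y0.000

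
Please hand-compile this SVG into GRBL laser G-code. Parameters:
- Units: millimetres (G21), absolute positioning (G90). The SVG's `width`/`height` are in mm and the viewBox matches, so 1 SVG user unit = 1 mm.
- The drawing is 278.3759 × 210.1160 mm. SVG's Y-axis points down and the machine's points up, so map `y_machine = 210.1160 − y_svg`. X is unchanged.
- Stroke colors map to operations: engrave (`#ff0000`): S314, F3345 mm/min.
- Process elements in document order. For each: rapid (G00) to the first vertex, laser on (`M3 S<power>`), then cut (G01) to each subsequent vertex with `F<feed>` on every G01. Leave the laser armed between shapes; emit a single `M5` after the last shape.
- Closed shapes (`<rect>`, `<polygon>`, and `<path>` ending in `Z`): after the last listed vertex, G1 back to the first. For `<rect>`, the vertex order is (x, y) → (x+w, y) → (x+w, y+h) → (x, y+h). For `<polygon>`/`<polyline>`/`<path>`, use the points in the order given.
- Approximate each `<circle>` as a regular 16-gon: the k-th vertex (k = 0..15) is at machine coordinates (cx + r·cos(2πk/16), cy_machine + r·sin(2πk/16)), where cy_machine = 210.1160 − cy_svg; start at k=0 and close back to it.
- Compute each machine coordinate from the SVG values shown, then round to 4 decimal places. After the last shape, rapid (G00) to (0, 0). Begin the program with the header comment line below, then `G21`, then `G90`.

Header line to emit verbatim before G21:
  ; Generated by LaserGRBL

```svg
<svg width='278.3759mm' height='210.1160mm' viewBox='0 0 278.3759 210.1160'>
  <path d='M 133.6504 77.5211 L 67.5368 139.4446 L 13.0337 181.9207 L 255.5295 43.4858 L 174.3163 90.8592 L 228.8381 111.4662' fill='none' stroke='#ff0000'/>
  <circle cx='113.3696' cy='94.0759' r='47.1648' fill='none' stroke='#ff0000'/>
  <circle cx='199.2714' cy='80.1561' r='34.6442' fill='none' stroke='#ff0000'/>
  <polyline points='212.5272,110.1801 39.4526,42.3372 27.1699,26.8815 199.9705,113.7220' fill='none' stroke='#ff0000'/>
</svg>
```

1 u = 1 mm; y_m = 210.1160 − y.

[1] `<path>` open polyline, #ff0000→engrave S314 F3345: (133.6504,132.5949) → (67.5368,70.6714) → (13.0337,28.1953) → (255.5295,166.6302) → (174.3163,119.2568) → (228.8381,98.6498)

[2] `<circle>` circle, #ff0000→engrave S314 F3345: (160.5344,116.0401) → (156.9442,134.0893) → (146.7201,149.3906) → (131.4188,159.6147) → (113.3696,163.2049) → (95.3204,159.6147) → (80.0191,149.3906) → (69.7950,134.0893) → (66.2048,116.0401) → (69.7950,97.9909) → (80.0191,82.6896) → (95.3204,72.4655) → (113.3696,68.8753) → (131.4188,72.4655) → (146.7201,82.6896) → (156.9442,97.9909) → (160.5344,116.0401) (closed)

[3] `<circle>` circle, #ff0000→engrave S314 F3345: (233.9156,129.9599) → (231.2785,143.2177) → (223.7685,154.4570) → (212.5292,161.9670) → (199.2714,164.6041) → (186.0136,161.9670) → (174.7743,154.4570) → (167.2643,143.2177) → (164.6272,129.9599) → (167.2643,116.7021) → (174.7743,105.4628) → (186.0136,97.9528) → (199.2714,95.3157) → (212.5292,97.9528) → (223.7685,105.4628) → (231.2785,116.7021) → (233.9156,129.9599) (closed)

[4] `<polyline>` open polyline, #ff0000→engrave S314 F3345: (212.5272,99.9359) → (39.4526,167.7788) → (27.1699,183.2345) → (199.9705,96.3940)

; Generated by LaserGRBL
G21
G90
G00 X133.6504 Y132.5949
M3 S314
G01 X67.5368 Y70.6714 F3345
G01 X13.0337 Y28.1953 F3345
G01 X255.5295 Y166.6302 F3345
G01 X174.3163 Y119.2568 F3345
G01 X228.8381 Y98.6498 F3345
G00 X160.5344 Y116.0401
M3 S314
G01 X156.9442 Y134.0893 F3345
G01 X146.7201 Y149.3906 F3345
G01 X131.4188 Y159.6147 F3345
G01 X113.3696 Y163.2049 F3345
G01 X95.3204 Y159.6147 F3345
G01 X80.0191 Y149.3906 F3345
G01 X69.7950 Y134.0893 F3345
G01 X66.2048 Y116.0401 F3345
G01 X69.7950 Y97.9909 F3345
G01 X80.0191 Y82.6896 F3345
G01 X95.3204 Y72.4655 F3345
G01 X113.3696 Y68.8753 F3345
G01 X131.4188 Y72.4655 F3345
G01 X146.7201 Y82.6896 F3345
G01 X156.9442 Y97.9909 F3345
G01 X160.5344 Y116.0401 F3345
G00 X233.9156 Y129.9599
M3 S314
G01 X231.2785 Y143.2177 F3345
G01 X223.7685 Y154.4570 F3345
G01 X212.5292 Y161.9670 F3345
G01 X199.2714 Y164.6041 F3345
G01 X186.0136 Y161.9670 F3345
G01 X174.7743 Y154.4570 F3345
G01 X167.2643 Y143.2177 F3345
G01 X164.6272 Y129.9599 F3345
G01 X167.2643 Y116.7021 F3345
G01 X174.7743 Y105.4628 F3345
G01 X186.0136 Y97.9528 F3345
G01 X199.2714 Y95.3157 F3345
G01 X212.5292 Y97.9528 F3345
G01 X223.7685 Y105.4628 F3345
G01 X231.2785 Y116.7021 F3345
G01 X233.9156 Y129.9599 F3345
G00 X212.5272 Y99.9359
M3 S314
G01 X39.4526 Y167.7788 F3345
G01 X27.1699 Y183.2345 F3345
G01 X199.9705 Y96.3940 F3345
M5
G00 X0.0000 Y0.0000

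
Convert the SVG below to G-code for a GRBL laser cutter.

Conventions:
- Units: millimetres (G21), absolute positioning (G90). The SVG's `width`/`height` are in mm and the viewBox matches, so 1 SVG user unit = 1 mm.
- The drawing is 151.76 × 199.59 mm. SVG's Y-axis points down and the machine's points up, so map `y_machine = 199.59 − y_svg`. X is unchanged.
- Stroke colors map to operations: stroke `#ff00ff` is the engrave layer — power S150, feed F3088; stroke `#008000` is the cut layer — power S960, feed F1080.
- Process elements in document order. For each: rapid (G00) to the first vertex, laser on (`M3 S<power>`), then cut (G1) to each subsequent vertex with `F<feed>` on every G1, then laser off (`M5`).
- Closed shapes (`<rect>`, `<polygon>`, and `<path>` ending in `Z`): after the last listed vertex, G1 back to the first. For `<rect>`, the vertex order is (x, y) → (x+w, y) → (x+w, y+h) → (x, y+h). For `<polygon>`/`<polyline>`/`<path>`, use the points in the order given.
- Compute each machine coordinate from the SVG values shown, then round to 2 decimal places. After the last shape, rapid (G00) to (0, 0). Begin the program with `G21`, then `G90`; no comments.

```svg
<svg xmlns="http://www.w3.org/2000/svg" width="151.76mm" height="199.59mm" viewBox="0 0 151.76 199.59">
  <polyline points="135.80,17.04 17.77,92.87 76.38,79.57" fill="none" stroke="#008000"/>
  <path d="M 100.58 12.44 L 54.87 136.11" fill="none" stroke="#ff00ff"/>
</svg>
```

G21
G90
G00 X135.80 Y182.55
M3 S960
G1 X17.77 Y106.72 F1080
G1 X76.38 Y120.02 F1080
M5
G00 X100.58 Y187.15
M3 S150
G1 X54.87 Y63.48 F3088
M5
G00 X0.00 Y0.00

1 u = 1 mm; y_m = 199.59 − y.

[1] `<polyline>` open polyline, #008000→cut S960 F1080: (135.80,182.55) → (17.77,106.72) → (76.38,120.02)

[2] `<path>` line segment, #ff00ff→engrave S150 F3088: (100.58,187.15) → (54.87,63.48)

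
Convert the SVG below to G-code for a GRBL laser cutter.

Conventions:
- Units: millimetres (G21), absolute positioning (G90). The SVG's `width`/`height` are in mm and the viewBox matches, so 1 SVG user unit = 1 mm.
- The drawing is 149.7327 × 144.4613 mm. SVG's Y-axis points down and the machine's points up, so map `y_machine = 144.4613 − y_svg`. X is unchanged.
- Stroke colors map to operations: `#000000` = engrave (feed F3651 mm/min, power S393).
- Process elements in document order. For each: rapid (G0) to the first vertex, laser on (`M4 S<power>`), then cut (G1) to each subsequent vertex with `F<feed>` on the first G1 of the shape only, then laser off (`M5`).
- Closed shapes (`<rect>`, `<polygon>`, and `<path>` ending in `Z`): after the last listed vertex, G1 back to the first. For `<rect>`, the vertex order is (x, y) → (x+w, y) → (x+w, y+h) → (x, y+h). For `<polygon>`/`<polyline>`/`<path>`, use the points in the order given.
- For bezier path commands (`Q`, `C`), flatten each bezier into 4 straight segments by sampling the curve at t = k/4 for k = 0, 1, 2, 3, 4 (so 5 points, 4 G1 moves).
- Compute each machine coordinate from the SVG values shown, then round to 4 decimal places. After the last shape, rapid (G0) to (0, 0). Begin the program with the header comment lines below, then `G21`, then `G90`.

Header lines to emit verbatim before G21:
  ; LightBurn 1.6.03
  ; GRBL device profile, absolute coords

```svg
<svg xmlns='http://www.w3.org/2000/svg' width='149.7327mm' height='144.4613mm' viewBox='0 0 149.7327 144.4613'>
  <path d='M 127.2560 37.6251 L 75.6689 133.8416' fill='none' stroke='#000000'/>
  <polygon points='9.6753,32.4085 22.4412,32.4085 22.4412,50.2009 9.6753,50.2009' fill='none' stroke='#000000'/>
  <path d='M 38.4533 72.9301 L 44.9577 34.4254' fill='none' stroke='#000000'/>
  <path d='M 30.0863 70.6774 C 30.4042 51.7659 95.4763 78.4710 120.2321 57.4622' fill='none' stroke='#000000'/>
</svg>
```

; LightBurn 1.6.03
; GRBL device profile, absolute coords
G21
G90
G0 X127.2560 Y106.8362
M4 S393
G1 X75.6689 Y10.6197 F3651
M5
G0 X9.6753 Y112.0528
M4 S393
G1 X22.4412 Y112.0528 F3651
G1 X22.4412 Y94.2604
G1 X9.6753 Y94.2604
G1 X9.6753 Y112.0528
M5
G0 X38.4533 Y71.5312
M4 S393
G1 X44.9577 Y110.0359 F3651
M5
G0 X30.0863 Y73.7839
M4 S393
G1 X40.8244 Y80.8727 F3651
G1 X65.9950 Y79.6050
G1 X95.7477 Y78.7306
G1 X120.2321 Y86.9991
M5
G0 X0.0000 Y0.0000

Since the viewBox matches the mm dimensions, user units are millimetres directly. The only transform is the Y-flip y_m = 144.4613 − y_svg.

Shape 1 is a line segment drawn with `<path>`. Its stroke #000000 means engrave at S393, F3651. After flipping Y the toolpath is (127.2560,106.8362) → (75.6689,10.6197).

Shape 2 is a rectangle drawn with `<polygon>`. Its stroke #000000 means engrave at S393, F3651. After flipping Y the toolpath is (9.6753,112.0528) → (22.4412,112.0528) → (22.4412,94.2604) → (9.6753,94.2604) → (9.6753,112.0528), returning to the start.

Shape 3 is a line segment drawn with `<path>`. Its stroke #000000 means engrave at S393, F3651. After flipping Y the toolpath is (38.4533,71.5312) → (44.9577,110.0359).

Shape 4 is a cubic bezier drawn with `<path>`. Its stroke #000000 means engrave at S393, F3651. After flipping Y the toolpath is (30.0863,73.7839) → (40.8244,80.8727) → (65.9950,79.6050) → (95.7477,78.7306) → (120.2321,86.9991).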